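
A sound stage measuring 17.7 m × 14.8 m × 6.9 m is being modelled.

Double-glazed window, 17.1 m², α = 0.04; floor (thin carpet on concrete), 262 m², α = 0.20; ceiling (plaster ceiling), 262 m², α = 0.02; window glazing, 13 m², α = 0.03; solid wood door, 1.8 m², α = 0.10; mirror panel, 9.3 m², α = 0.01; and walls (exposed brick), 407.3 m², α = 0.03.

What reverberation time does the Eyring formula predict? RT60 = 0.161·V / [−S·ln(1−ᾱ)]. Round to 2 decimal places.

S = Σ Sᵢ = 972.5 m².
Absorption A = 17.1×0.04 + 262×0.20 + 262×0.02 + 13×0.03 + 1.8×0.10 + 9.3×0.01 + 407.3×0.03 = 71.206 sabins.
ᾱ = 71.206 / 972.5 = 0.0732.
−S·ln(1−ᾱ) = −972.5 × ln(1 − 0.0732) = 73.927.
V = 17.7 × 14.8 × 6.9 = 1807.524 m³.
RT60 = 0.161 × 1807.524 / 73.927 = 3.94 s.

3.94 s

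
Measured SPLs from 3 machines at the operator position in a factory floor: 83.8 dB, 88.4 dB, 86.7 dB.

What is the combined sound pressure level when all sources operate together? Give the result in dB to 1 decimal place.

Σ 10^(Lᵢ/10) = 1.399e+09.
Combined level = 10 log₁₀(1.399e+09) = 91.5 dB.

91.5 dB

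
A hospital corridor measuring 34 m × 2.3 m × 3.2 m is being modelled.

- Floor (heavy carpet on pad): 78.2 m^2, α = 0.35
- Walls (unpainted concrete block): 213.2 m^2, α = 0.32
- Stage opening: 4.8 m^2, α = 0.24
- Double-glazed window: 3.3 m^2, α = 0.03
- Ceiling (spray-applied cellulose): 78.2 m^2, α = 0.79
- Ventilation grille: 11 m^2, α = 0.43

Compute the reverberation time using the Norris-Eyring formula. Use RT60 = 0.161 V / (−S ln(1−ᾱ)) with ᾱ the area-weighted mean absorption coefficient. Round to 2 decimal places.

0.19 sec

S = Σ Sᵢ = 388.7 m^2.
Absorption A = 78.2×0.35 + 213.2×0.32 + 4.8×0.24 + 3.3×0.03 + 78.2×0.79 + 11×0.43 = 163.353 sabins.
Mean coefficient ᾱ = A/S = 0.4203.
−S·ln(1−ᾱ) = −388.7 × ln(1 − 0.4203) = 211.937.
V = 34 × 2.3 × 3.2 = 250.24 m³.
T = 0.161·V/[−S·ln(1−ᾱ)] = 0.161·250.24/211.937 = 0.19 s.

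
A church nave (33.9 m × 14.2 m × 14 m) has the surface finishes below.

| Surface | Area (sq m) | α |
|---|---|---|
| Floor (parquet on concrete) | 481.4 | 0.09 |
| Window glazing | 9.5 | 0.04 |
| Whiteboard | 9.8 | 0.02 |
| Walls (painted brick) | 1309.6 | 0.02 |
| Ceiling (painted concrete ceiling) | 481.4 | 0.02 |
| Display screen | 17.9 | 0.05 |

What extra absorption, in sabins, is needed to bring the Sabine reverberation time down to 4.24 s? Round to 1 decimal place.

175.3 sabins

Total absorption A₁ = 481.4×0.09 + 9.5×0.04 + 9.8×0.02 + 1309.6×0.02 + 481.4×0.02 + 17.9×0.05
  = 43.326 + 0.380 + 0.196 + 26.192 + 9.628 + 0.895 = 80.617 sq m sabins.
V = 6739.32 m³. Required absorption A₂ = 0.161 × 6739.32 / 4.24 = 255.903 sabins.
Additional absorption ΔA = 255.903 − 80.617 = 175.3 sabins.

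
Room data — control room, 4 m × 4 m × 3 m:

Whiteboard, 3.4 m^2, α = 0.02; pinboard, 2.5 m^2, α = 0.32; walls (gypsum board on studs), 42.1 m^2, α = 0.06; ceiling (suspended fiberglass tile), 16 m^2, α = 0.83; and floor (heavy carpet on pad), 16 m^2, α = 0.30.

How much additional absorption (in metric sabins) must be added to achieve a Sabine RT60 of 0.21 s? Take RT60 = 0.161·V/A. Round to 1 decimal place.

A₁ = Σ Sᵢαᵢ = 3.4·0.02 + 2.5·0.32 + 42.1·0.06 + 16·0.83 + 16·0.30 = 21.474 sabins.
V = 48 m³. Required absorption A₂ = 0.161 × 48 / 0.21 = 36.800 sabins.
ΔA = A₂ − A₁ = 36.800 − 21.474 = 15.3 sabins.

15.3 sabins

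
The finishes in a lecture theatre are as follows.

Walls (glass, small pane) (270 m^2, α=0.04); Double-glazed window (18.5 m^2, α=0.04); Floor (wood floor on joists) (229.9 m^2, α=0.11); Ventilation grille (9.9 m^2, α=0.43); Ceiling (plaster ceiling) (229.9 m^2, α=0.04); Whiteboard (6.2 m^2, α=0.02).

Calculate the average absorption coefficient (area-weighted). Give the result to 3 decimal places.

Total surface area S = 764.4 m^2.
Weighted sum Σ Sα = 50.406.
ᾱ = 50.406 / 764.4 = 0.066.

0.066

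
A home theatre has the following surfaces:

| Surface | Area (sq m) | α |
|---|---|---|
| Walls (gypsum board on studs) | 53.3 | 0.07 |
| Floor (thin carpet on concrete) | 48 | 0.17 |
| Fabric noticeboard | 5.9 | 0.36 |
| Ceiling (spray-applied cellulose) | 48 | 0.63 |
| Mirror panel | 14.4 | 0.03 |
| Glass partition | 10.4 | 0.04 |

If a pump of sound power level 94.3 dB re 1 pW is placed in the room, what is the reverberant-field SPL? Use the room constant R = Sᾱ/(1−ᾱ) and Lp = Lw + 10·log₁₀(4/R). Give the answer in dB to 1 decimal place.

82.5 dB

Σ(Sᵢαᵢ) = 53.3·0.07 + 48·0.17 + 5.9·0.36 + 48·0.63 + 14.4·0.03 + 10.4·0.04 = 45.103; total area S = 180.0 sq m.
ᾱ = 0.2506, so room constant R = A/(1−ᾱ) = 60.185 sq m.
Lp = 94.3 + 10·log₁₀(4/60.185) = 94.3 + (-11.77) = 82.5 dB.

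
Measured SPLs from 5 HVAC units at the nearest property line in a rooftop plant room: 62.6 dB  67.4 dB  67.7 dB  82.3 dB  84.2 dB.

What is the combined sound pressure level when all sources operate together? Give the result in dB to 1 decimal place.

86.5 dB

Σ 10^(Lᵢ/10) = 4.461e+08.
Back to dB: 10·log₁₀ Σ = 86.5 dB.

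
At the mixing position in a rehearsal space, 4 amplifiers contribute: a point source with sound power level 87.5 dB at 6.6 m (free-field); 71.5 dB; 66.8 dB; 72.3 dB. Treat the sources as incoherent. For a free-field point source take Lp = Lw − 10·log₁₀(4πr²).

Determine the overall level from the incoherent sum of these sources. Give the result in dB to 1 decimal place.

Source at 6.6 m: Lp = 87.5 − 10·log₁₀(4π·6.6²) = 87.5 − 10·log₁₀(547.391) = 60.1 dB.
Sum in the linear (power) domain: Σ 10^(Lᵢ/10) = 10^(60.1/10) + 10^(71.5/10) + 10^(66.8/10) + 10^(72.3/10) = 3.692e+07.
L_total = 10·log₁₀(3.692e+07) = 75.7 dB.

75.7 dB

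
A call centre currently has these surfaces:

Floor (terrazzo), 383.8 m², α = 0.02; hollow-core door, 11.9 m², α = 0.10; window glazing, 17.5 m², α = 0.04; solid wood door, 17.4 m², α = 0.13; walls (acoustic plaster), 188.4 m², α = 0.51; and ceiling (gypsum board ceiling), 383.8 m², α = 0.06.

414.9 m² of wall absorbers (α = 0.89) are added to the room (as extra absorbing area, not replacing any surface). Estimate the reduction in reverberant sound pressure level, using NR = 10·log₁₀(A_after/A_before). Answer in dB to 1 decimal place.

5.8 dB

Equivalent absorption area: A_before = 383.8·0.02 + 11.9·0.10 + 17.5·0.04 + 17.4·0.13 + 188.4·0.51 + 383.8·0.06 = 130.940 m².
Added absorption = 414.9 × 0.89 = 369.261 sabins.
A_after = 130.940 + 369.261 = 500.201 sabins.
Reduction = 10 log₁₀(A_after/A_before) = 10 log₁₀(3.8201) = 5.8 dB.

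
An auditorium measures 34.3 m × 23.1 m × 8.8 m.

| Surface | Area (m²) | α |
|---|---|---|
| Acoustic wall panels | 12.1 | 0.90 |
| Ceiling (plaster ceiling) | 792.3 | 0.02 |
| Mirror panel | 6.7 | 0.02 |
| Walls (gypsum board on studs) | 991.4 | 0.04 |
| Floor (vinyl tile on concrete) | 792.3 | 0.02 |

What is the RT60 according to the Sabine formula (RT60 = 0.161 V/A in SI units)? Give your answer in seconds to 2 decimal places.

13.63 seconds

A = Σ Sᵢαᵢ = 12.1·0.90 + 792.3·0.02 + 6.7·0.02 + 991.4·0.04 + 792.3·0.02 = 82.372 sabins.
V = 34.3·23.1·8.8 = 6972.504 m³.
RT60 = 0.161 · V / A = 0.161 × 6972.504 / 82.372 = 13.63 s.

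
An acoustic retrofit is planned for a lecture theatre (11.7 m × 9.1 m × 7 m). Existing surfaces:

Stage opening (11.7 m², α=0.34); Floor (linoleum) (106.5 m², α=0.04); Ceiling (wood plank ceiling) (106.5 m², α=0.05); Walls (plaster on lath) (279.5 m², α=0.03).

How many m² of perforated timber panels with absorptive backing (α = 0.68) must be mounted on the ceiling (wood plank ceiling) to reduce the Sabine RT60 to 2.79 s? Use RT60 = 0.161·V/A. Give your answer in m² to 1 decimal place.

Equivalent absorption area: A₁ = 11.7×0.34 + 106.5×0.04 + 106.5×0.05 + 279.5×0.03 = 21.948 m².
Required A₂ = 0.161·745.29/2.79 = 43.008 sabins.
ΔA needed = 43.008 − 21.948 = 21.060 sabins.
Net gain per m²: Δα = 0.68 − 0.05 = 0.63.
Area = ΔA/Δα = 21.060/0.63 = 33.4 m².

33.4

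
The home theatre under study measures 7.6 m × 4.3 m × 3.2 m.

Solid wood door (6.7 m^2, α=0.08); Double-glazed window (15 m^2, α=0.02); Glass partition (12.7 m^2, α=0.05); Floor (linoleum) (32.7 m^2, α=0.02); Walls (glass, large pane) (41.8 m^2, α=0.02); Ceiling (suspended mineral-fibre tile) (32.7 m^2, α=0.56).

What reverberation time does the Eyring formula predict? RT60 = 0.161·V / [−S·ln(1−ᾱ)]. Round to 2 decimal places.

Total surface area S = 6.7 + 15 + 12.7 + 32.7 + 41.8 + 32.7 = 141.6 m^2.
Absorption A = 6.7×0.08 + 15×0.02 + 12.7×0.05 + 32.7×0.02 + 41.8×0.02 + 32.7×0.56 = 21.273 sabins.
ᾱ = 21.273 / 141.6 = 0.1502.
−S·ln(1−ᾱ) = −141.6 × ln(1 − 0.1502) = 23.046.
V = 7.6 × 4.3 × 3.2 = 104.576 m³.
RT60 = 0.161 × 104.576 / 23.046 = 0.73 s.

0.73 sec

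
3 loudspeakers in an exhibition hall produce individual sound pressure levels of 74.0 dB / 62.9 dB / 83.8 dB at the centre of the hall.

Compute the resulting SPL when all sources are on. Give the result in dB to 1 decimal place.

Σ 10^(Lᵢ/10) = 2.67e+08.
Back to dB: 10·log₁₀ Σ = 84.3 dB.

84.3 dB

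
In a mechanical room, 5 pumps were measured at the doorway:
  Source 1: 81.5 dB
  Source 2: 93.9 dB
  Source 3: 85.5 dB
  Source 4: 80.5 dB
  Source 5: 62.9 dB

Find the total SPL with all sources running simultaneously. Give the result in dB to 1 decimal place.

Sum in the linear (power) domain: Σ 10^(Lᵢ/10) = 10^(81.5/10) + 10^(93.9/10) + 10^(85.5/10) + 10^(80.5/10) + 10^(62.9/10) = 3.065e+09.
L_total = 10·log₁₀(3.065e+09) = 94.9 dB.

94.9 dB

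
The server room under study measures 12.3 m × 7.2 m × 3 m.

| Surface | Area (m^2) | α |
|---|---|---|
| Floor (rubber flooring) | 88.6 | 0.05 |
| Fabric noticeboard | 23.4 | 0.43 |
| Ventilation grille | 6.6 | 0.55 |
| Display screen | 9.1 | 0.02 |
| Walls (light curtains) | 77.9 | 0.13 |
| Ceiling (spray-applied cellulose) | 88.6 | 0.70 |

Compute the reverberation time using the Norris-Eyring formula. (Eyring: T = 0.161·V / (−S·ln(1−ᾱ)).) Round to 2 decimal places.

S = Σ Sᵢ = 294.2 m^2.
Absorption A = 88.6×0.05 + 23.4×0.43 + 6.6×0.55 + 9.1×0.02 + 77.9×0.13 + 88.6×0.70 = 90.451 sabins.
Mean coefficient ᾱ = A/S = 0.3074.
Eyring denominator: −S ln(1−ᾱ) = 108.060.
V = 12.3 × 7.2 × 3 = 265.68 m³.
T = 0.161·V/[−S·ln(1−ᾱ)] = 0.161·265.68/108.060 = 0.40 s.

0.40 seconds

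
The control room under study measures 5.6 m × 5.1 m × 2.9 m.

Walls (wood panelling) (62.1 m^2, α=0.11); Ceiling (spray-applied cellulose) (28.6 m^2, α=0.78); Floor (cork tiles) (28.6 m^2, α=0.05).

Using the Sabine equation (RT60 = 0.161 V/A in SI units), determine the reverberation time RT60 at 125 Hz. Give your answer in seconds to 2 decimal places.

0.44 sec

A = Σ Sᵢαᵢ = 62.1*0.11 + 28.6*0.78 + 28.6*0.05 = 30.569 sabins.
Volume V = 5.6 × 5.1 × 2.9 = 82.824 m³.
T = 0.161 V/A = 0.161·82.824/30.569 = 0.44 s.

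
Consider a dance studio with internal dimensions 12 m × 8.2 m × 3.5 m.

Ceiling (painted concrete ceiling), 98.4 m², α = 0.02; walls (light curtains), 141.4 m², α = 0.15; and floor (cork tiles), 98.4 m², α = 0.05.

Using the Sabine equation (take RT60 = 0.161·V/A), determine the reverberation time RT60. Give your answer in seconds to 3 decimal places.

Total absorption A = 98.4*0.02 + 141.4*0.15 + 98.4*0.05
  = 1.968 + 21.210 + 4.920 = 28.098 m² sabins.
V = 12·8.2·3.5 = 344.4 m³.
T = 0.161 V/A = 0.161·344.4/28.098 = 1.973 s.

1.973 sec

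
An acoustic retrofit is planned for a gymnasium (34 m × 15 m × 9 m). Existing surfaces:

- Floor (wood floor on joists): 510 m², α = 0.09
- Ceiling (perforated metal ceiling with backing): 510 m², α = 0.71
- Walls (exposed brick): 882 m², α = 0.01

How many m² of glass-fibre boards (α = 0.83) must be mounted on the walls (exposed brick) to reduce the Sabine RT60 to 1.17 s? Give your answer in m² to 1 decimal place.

Equivalent absorption area: A₁ = 510×0.09 + 510×0.71 + 882×0.01 = 416.820 m².
V = 4590 m³. Target absorption A₂ = 0.161 × 4590 / 1.17 = 631.615 sabins.
ΔA needed = 631.615 − 416.820 = 214.795 sabins.
Each m² of panel replacing the walls (exposed brick) adds (0.83 − 0.01) = 0.82 sabins.
Area = ΔA/Δα = 214.795/0.82 = 261.9 m².

261.9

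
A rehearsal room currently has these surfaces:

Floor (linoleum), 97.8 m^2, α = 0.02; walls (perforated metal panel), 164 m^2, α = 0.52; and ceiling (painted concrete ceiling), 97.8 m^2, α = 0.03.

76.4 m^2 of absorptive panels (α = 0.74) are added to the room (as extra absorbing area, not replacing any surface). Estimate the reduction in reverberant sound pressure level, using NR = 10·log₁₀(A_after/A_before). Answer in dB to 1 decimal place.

A_before = Σ Sᵢαᵢ = 97.8·0.02 + 164·0.52 + 97.8·0.03 = 90.170 sabins.
Treatment contributes 76.4·0.74 = 56.536 sabins.
New total A_after = 146.706 sabins.
Reduction = 10 log₁₀(A_after/A_before) = 10 log₁₀(1.6270) = 2.1 dB.

2.1 dB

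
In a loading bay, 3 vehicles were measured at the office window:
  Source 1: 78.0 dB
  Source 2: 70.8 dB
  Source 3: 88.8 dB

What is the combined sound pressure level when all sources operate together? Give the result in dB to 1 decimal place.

89.2 dB

Σ 10^(Lᵢ/10) = 8.337e+08.
L_total = 10·log₁₀(8.337e+08) = 89.2 dB.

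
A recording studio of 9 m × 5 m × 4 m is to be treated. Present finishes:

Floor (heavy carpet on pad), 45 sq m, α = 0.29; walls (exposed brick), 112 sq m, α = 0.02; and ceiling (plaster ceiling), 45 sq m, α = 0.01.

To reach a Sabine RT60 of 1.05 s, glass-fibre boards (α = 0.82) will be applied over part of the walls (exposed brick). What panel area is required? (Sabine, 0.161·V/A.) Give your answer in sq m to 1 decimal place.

Summing Sᵢαᵢ: 13.050 + 2.240 + 0.450 → A₁ = 15.740 sabins.
Required A₂ = 0.161·180/1.05 = 27.600 sabins.
ΔA needed = 27.600 − 15.740 = 11.860 sabins.
Net gain per sq m: Δα = 0.82 − 0.02 = 0.80.
Area = ΔA/Δα = 11.860/0.80 = 14.8 sq m.

14.8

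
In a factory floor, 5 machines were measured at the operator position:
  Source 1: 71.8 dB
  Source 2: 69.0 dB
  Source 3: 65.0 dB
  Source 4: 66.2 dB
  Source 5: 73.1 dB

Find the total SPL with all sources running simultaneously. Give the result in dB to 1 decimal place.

77.1 dB

Sum in the linear (power) domain: Σ 10^(Lᵢ/10) = 10^(71.8/10) + 10^(69.0/10) + 10^(65.0/10) + 10^(66.2/10) + 10^(73.1/10) = 5.083e+07.
Combined level = 10 log₁₀(5.083e+07) = 77.1 dB.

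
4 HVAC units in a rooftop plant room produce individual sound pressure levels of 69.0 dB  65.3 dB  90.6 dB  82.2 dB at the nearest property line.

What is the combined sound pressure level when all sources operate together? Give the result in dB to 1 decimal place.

Converting to relative power and adding: 10^(69.0/10) + 10^(65.3/10) + 10^(90.6/10) + 10^(82.2/10) = 1.325e+09.
Back to dB: 10·log₁₀ Σ = 91.2 dB.

91.2 dB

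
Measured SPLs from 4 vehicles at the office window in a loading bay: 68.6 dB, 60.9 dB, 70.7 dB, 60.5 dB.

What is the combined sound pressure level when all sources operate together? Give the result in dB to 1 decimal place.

73.3 dB

Converting to relative power and adding: 10^(68.6/10) + 10^(60.9/10) + 10^(70.7/10) + 10^(60.5/10) = 2.135e+07.
Back to dB: 10·log₁₀ Σ = 73.3 dB.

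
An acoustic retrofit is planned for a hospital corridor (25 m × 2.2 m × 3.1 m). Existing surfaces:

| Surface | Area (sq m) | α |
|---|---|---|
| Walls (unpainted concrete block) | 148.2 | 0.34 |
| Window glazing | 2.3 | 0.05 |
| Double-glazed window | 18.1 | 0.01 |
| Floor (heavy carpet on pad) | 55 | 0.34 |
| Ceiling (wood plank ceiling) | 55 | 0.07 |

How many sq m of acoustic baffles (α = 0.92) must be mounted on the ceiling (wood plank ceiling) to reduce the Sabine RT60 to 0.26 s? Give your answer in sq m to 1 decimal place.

38.1

Equivalent absorption area: A₁ = 148.2×0.34 + 2.3×0.05 + 18.1×0.01 + 55×0.34 + 55×0.07 = 73.234 sq m.
V = 170.5 m³. Target absorption A₂ = 0.161 × 170.5 / 0.26 = 105.579 sabins.
ΔA needed = 105.579 − 73.234 = 32.345 sabins.
Net gain per sq m: Δα = 0.92 − 0.07 = 0.85.
Panel area = 32.345 / 0.85 = 38.1 sq m.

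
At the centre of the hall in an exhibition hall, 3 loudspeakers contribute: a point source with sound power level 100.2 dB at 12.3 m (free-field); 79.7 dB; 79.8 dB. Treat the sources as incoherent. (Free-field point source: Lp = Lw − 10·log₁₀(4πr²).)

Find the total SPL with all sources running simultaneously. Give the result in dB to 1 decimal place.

Source at 12.3 m: Lp = 100.2 − 10·log₁₀(4π·12.3²) = 100.2 − 10·log₁₀(1901.166) = 67.4 dB.
Converting to relative power and adding: 10^(67.4/10) + 10^(79.7/10) + 10^(79.8/10) = 1.943e+08.
Combined level = 10 log₁₀(1.943e+08) = 82.9 dB.

82.9 dB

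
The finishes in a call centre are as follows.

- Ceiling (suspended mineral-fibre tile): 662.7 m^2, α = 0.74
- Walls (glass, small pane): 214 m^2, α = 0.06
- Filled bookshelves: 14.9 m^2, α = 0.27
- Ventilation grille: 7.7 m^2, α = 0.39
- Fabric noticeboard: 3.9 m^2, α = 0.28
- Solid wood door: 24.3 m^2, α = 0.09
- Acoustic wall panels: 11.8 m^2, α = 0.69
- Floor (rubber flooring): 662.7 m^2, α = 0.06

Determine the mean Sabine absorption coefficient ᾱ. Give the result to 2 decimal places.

S = Σ Sᵢ = 662.7 + 214 + 14.9 + 7.7 + 3.9 + 24.3 + 11.8 + 662.7 = 1602.0 m^2.
Σ(Sᵢαᵢ) = 662.7*0.74 + 214*0.06 + 14.9*0.27 + 7.7*0.39 + 3.9*0.28 + 24.3*0.09 + 11.8*0.69 + 662.7*0.06 = 561.447.
ᾱ = 561.447 / 1602.0 = 0.35.

0.35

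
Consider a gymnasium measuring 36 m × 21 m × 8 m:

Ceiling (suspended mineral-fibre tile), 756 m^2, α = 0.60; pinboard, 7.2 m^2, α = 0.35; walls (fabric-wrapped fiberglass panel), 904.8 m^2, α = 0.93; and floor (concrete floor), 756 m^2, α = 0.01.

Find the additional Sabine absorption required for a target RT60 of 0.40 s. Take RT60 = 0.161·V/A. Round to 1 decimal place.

Total absorption A₁ = 756×0.60 + 7.2×0.35 + 904.8×0.93 + 756×0.01
  = 453.600 + 2.520 + 841.464 + 7.560 = 1305.144 m^2 sabins.
Target A₂ = 0.161·6048/0.40 = 2434.320 sabins (V = 6048 m³).
Additional absorption ΔA = 2434.320 − 1305.144 = 1129.2 sabins.

1129.2 sabins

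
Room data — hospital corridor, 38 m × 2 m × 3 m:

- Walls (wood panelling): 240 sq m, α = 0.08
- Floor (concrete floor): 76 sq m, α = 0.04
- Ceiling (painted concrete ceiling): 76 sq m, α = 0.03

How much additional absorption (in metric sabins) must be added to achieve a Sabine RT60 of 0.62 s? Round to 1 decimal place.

A₁ = Σ Sᵢαᵢ = 240·0.08 + 76·0.04 + 76·0.03 = 24.520 sabins.
For T = 0.62 s, need A₂ = 0.161·V/T = 0.161·228/0.62 = 59.206 sabins.
ΔA = A₂ − A₁ = 59.206 − 24.520 = 34.7 sabins.

34.7 sabins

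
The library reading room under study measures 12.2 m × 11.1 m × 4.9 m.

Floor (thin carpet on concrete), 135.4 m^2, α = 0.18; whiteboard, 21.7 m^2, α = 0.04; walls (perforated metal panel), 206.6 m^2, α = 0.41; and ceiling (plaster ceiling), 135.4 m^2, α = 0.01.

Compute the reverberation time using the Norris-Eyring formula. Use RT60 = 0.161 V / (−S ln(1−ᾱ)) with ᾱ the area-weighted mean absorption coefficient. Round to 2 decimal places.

S = Σ Sᵢ = 499.1 m^2.
Absorption A = 135.4×0.18 + 21.7×0.04 + 206.6×0.41 + 135.4×0.01 = 111.300 sabins.
ᾱ = 111.300 / 499.1 = 0.2230.
−S·ln(1−ᾱ) = −499.1 × ln(1 − 0.2230) = 125.930.
V = 12.2 × 11.1 × 4.9 = 663.558 m³.
T = 0.161·V/[−S·ln(1−ᾱ)] = 0.161·663.558/125.930 = 0.85 s.

0.85 s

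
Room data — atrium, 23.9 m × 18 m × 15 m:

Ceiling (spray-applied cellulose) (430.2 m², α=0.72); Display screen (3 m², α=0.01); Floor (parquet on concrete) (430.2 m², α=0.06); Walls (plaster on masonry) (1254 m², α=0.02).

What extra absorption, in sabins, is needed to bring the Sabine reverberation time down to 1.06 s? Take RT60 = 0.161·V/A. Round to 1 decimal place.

Total absorption A₁ = 430.2*0.72 + 3*0.01 + 430.2*0.06 + 1254*0.02
  = 309.744 + 0.030 + 25.812 + 25.080 = 360.666 m² sabins.
For T = 1.06 s, need A₂ = 0.161·V/T = 0.161·6453/1.06 = 980.125 sabins.
ΔA = A₂ − A₁ = 980.125 − 360.666 = 619.5 sabins.

619.5 sabins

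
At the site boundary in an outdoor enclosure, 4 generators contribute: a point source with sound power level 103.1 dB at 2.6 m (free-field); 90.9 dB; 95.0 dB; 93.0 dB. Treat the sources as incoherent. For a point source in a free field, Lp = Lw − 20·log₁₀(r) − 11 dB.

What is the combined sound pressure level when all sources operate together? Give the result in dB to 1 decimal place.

Source at 2.6 m: Lp = 103.1 − 20·log₁₀(2.6) − 11 = 83.8 dB.
Converting to relative power and adding: 10^(83.8/10) + 10^(90.9/10) + 10^(95.0/10) + 10^(93.0/10) = 6.628e+09.
L_total = 10·log₁₀(6.628e+09) = 98.2 dB.

98.2 dB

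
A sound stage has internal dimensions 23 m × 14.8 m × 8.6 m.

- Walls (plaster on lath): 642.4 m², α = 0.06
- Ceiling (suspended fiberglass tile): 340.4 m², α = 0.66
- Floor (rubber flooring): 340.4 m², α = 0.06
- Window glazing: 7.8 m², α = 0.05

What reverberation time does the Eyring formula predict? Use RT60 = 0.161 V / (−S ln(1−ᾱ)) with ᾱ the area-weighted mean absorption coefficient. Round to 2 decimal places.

S = Σ Sᵢ = 1331.0 m².
Absorption A = 642.4×0.06 + 340.4×0.66 + 340.4×0.06 + 7.8×0.05 = 284.022 sabins.
ᾱ = 284.022 / 1331.0 = 0.2134.
−S·ln(1−ᾱ) = −1331.0 × ln(1 − 0.2134) = 319.487.
V = 23 × 14.8 × 8.6 = 2927.44 m³.
RT60 = 0.161 × 2927.44 / 319.487 = 1.48 s.

1.48 s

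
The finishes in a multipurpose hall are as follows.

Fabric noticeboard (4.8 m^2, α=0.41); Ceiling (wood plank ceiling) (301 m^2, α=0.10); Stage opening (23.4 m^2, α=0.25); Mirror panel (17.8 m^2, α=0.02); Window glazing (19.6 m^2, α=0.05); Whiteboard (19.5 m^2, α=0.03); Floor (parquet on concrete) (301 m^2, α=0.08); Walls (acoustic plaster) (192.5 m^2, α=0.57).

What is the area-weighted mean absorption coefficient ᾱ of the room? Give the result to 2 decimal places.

S = Σ Sᵢ = 4.8 + 301 + 23.4 + 17.8 + 19.6 + 19.5 + 301 + 192.5 = 879.6 m^2.
Weighted sum Σ Sα = 173.644.
ᾱ = A/S = 0.20.

0.20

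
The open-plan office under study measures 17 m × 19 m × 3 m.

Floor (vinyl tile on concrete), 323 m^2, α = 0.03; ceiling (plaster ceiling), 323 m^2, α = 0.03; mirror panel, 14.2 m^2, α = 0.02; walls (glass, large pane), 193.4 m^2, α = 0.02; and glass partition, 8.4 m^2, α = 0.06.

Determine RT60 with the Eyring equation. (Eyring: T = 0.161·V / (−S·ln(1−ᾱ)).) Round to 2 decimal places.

S = Σ Sᵢ = 862.0 m^2.
Absorption A = 323·0.03 + 323·0.03 + 14.2·0.02 + 193.4·0.02 + 8.4·0.06 = 24.036 sabins.
Mean coefficient ᾱ = A/S = 0.0279.
Eyring denominator: −S ln(1−ᾱ) = 24.392.
V = 17 × 19 × 3 = 969 m³.
RT60 = 0.161 × 969 / 24.392 = 6.40 s.

6.40 s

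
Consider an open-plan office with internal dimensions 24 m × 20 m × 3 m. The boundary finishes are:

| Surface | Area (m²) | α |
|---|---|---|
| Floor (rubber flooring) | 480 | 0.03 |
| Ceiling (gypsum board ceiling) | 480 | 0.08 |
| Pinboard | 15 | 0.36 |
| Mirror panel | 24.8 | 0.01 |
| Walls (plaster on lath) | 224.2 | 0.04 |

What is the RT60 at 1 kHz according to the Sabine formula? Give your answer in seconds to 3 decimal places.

Equivalent absorption area: A = 480*0.03 + 480*0.08 + 15*0.36 + 24.8*0.01 + 224.2*0.04 = 67.416 m².
Volume V = 24 × 20 × 3 = 1440 m³.
RT60 = 0.161 · V / A = 0.161 × 1440 / 67.416 = 3.439 s.

3.439 s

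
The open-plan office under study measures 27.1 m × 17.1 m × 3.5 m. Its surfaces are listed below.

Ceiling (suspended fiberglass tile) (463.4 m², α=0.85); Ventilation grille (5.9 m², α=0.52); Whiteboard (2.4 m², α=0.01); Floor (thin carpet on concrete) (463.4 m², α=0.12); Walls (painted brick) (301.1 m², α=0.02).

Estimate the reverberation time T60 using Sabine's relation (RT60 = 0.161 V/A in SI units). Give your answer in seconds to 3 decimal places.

0.569 seconds

Summing Sᵢαᵢ: 393.890 + 3.068 + 0.024 + 55.608 + 6.022 → A = 458.612 sabins.
Volume V = 27.1 × 17.1 × 3.5 = 1621.935 m³.
T = 0.161 V/A = 0.161·1621.935/458.612 = 0.569 s.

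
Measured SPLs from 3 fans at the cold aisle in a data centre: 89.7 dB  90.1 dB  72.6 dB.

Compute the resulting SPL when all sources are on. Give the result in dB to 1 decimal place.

Sum in the linear (power) domain: Σ 10^(Lᵢ/10) = 10^(89.7/10) + 10^(90.1/10) + 10^(72.6/10) = 1.975e+09.
Combined level = 10 log₁₀(1.975e+09) = 93.0 dB.

93.0 dB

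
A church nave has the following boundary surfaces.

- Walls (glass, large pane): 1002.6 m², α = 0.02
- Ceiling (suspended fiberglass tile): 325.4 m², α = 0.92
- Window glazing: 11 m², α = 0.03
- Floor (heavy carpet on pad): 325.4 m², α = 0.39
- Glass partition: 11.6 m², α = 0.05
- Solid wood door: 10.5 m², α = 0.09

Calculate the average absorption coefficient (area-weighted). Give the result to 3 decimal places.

0.266

S = Σ Sᵢ = 1002.6 + 325.4 + 11 + 325.4 + 11.6 + 10.5 = 1686.5 m².
Σ(Sᵢαᵢ) = 1002.6*0.02 + 325.4*0.92 + 11*0.03 + 325.4*0.39 + 11.6*0.05 + 10.5*0.09 = 448.181.
ᾱ = A/S = 0.266.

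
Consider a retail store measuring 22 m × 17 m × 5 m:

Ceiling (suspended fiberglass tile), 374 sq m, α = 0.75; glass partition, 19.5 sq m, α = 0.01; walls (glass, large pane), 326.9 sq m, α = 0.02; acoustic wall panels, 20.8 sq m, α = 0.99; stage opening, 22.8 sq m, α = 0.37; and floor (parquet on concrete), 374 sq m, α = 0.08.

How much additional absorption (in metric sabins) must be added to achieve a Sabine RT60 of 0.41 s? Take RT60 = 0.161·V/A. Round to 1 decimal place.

A₁ = Σ Sᵢαᵢ = 374·0.75 + 19.5·0.01 + 326.9·0.02 + 20.8·0.99 + 22.8·0.37 + 374·0.08 = 346.181 sabins.
V = 1870 m³. Required absorption A₂ = 0.161 × 1870 / 0.41 = 734.317 sabins.
Additional absorption ΔA = 734.317 − 346.181 = 388.1 sabins.

388.1 sabins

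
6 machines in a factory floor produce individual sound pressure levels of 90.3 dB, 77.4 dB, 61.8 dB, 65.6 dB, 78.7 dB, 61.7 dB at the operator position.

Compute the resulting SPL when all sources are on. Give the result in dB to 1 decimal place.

Converting to relative power and adding: 10^(90.3/10) + 10^(77.4/10) + 10^(61.8/10) + 10^(65.6/10) + 10^(78.7/10) + 10^(61.7/10) = 1.207e+09.
Combined level = 10 log₁₀(1.207e+09) = 90.8 dB.

90.8 dB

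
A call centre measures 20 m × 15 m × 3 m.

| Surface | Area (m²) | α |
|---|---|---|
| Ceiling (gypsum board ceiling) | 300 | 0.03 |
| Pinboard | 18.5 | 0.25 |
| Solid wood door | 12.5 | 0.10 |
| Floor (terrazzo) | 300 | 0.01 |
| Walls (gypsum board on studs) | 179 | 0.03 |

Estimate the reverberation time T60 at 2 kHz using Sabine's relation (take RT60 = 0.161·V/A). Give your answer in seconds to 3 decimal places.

Total absorption A = 300·0.03 + 18.5·0.25 + 12.5·0.10 + 300·0.01 + 179·0.03
  = 9.000 + 4.625 + 1.250 + 3.000 + 5.370 = 23.245 m² sabins.
Room volume: 900 m³.
T = 0.161 V/A = 0.161·900/23.245 = 6.234 s.

6.234 sec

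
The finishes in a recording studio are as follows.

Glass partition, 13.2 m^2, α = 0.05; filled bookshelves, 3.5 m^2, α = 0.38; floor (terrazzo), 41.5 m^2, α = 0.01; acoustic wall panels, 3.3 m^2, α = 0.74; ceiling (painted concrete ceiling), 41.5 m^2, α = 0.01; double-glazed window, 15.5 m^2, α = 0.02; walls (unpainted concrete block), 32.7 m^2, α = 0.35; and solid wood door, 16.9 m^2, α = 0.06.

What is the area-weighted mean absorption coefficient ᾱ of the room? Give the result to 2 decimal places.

Total surface area S = 168.1 m^2.
A = 13.2×0.05 + 3.5×0.38 + 41.5×0.01 + 3.3×0.74 + 41.5×0.01 + 15.5×0.02 + 32.7×0.35 + 16.9×0.06 = 18.031 sabins.
ᾱ = 18.031 / 168.1 = 0.11.

0.11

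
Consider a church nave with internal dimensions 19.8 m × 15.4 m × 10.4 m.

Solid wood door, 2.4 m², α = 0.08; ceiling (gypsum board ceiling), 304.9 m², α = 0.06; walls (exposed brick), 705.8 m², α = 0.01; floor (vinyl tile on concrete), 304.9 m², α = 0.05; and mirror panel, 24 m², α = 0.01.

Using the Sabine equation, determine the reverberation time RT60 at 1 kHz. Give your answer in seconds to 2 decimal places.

12.44 sec

Equivalent absorption area: A = 2.4×0.08 + 304.9×0.06 + 705.8×0.01 + 304.9×0.05 + 24×0.01 = 41.029 m².
Volume V = 19.8 × 15.4 × 10.4 = 3171.168 m³.
RT60 = 0.161 · V / A = 0.161 × 3171.168 / 41.029 = 12.44 s.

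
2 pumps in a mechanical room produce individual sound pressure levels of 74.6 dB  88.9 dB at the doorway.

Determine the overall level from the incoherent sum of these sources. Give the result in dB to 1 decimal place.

89.1 dB

Σ 10^(Lᵢ/10) = 8.051e+08.
Back to dB: 10·log₁₀ Σ = 89.1 dB.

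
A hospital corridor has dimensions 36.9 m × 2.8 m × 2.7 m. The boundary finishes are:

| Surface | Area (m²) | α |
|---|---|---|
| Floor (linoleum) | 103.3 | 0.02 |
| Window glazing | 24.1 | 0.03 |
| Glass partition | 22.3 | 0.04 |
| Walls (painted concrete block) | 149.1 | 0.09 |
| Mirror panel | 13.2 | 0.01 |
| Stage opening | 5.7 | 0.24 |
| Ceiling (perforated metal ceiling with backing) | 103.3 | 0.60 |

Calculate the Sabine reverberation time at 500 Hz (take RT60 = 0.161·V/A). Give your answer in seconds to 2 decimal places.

0.56 s

A = Σ Sᵢαᵢ = 103.3×0.02 + 24.1×0.03 + 22.3×0.04 + 149.1×0.09 + 13.2×0.01 + 5.7×0.24 + 103.3×0.60 = 80.580 sabins.
Volume V = 36.9 × 2.8 × 2.7 = 278.964 m³.
T = 0.161 V/A = 0.161·278.964/80.580 = 0.56 s.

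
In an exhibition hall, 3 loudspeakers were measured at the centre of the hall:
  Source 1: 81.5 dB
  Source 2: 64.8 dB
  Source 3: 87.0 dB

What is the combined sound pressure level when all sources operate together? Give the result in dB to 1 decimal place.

88.1 dB

Σ 10^(Lᵢ/10) = 6.455e+08.
Back to dB: 10·log₁₀ Σ = 88.1 dB.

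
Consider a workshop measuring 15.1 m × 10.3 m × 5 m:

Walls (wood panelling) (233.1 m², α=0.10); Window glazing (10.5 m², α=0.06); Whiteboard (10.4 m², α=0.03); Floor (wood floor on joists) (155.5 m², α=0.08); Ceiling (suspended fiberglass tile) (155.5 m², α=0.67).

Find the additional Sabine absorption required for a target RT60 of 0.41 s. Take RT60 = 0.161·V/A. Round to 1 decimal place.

164.5 sabins

Total absorption A₁ = 233.1×0.10 + 10.5×0.06 + 10.4×0.03 + 155.5×0.08 + 155.5×0.67
  = 23.310 + 0.630 + 0.312 + 12.440 + 104.185 = 140.877 m² sabins.
V = 777.65 m³. Required absorption A₂ = 0.161 × 777.65 / 0.41 = 305.370 sabins.
Additional absorption ΔA = 305.370 − 140.877 = 164.5 sabins.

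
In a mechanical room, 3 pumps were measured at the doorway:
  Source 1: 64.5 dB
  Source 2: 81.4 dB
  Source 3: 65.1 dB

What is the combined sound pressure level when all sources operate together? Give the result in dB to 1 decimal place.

81.6 dB

Sum in the linear (power) domain: Σ 10^(Lᵢ/10) = 10^(64.5/10) + 10^(81.4/10) + 10^(65.1/10) = 1.441e+08.
Combined level = 10 log₁₀(1.441e+08) = 81.6 dB.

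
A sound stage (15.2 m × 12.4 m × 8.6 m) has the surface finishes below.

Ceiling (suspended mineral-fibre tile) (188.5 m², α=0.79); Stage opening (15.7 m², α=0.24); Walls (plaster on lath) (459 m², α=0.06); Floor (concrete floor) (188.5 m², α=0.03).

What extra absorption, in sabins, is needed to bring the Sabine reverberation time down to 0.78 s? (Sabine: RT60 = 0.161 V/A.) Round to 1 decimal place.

A₁ = Σ Sᵢαᵢ = 188.5*0.79 + 15.7*0.24 + 459*0.06 + 188.5*0.03 = 185.878 sabins.
Target A₂ = 0.161·1620.928/0.78 = 334.576 sabins (V = 1620.928 m³).
Shortfall: 334.576 − 185.878 = 148.7 sabins.

148.7 sabins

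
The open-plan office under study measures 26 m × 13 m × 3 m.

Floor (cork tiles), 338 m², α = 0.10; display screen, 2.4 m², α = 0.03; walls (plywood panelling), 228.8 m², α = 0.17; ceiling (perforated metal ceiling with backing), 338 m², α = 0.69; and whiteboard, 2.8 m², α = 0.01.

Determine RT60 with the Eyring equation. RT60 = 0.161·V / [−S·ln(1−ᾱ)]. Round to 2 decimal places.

S = Σ Sᵢ = 910.0 m².
Absorption A = 338×0.10 + 2.4×0.03 + 228.8×0.17 + 338×0.69 + 2.8×0.01 = 306.016 sabins.
ᾱ = 306.016 / 910.0 = 0.3363.
−S·ln(1−ᾱ) = −910.0 × ln(1 − 0.3363) = 373.032.
V = 26 × 13 × 3 = 1014 m³.
T = 0.161·V/[−S·ln(1−ᾱ)] = 0.161·1014/373.032 = 0.44 s.

0.44 seconds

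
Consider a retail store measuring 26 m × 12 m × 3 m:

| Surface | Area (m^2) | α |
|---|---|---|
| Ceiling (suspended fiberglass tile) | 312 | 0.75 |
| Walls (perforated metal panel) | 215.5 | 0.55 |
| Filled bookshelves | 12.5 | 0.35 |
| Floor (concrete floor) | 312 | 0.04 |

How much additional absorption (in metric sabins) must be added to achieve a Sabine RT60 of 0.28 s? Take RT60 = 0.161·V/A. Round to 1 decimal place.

A₁ = Σ Sᵢαᵢ = 312*0.75 + 215.5*0.55 + 12.5*0.35 + 312*0.04 = 369.380 sabins.
V = 936 m³. Required absorption A₂ = 0.161 × 936 / 0.28 = 538.200 sabins.
Shortfall: 538.200 − 369.380 = 168.8 sabins.

168.8 sabins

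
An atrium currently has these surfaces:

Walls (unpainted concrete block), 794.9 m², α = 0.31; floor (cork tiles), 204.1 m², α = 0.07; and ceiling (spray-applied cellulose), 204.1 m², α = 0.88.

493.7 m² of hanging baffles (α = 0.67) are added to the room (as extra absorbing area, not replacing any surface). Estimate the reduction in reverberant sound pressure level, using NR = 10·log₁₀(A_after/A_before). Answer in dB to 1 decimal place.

A_before = Σ Sᵢαᵢ = 794.9·0.31 + 204.1·0.07 + 204.1·0.88 = 440.314 sabins.
Added absorption = 493.7 × 0.67 = 330.779 sabins.
New total A_after = 771.093 sabins.
NR = 10·log₁₀(771.093/440.314) = 2.4 dB.

2.4 dB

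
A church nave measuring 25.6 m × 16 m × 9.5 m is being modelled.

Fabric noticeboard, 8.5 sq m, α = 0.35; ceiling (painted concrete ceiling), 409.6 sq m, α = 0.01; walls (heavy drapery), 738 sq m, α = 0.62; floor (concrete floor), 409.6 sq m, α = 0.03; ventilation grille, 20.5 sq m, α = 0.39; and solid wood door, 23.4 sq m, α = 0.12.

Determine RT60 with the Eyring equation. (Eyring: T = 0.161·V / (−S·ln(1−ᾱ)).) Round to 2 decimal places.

1.08 seconds

Total surface area S = 8.5 + 409.6 + 738 + 409.6 + 20.5 + 23.4 = 1609.6 sq m.
Absorption A = 8.5×0.35 + 409.6×0.01 + 738×0.62 + 409.6×0.03 + 20.5×0.39 + 23.4×0.12 = 487.722 sabins.
ᾱ = 487.722 / 1609.6 = 0.3030.
Eyring denominator: −S ln(1−ᾱ) = 581.017.
V = 25.6 × 16 × 9.5 = 3891.2 m³.
T = 0.161·V/[−S·ln(1−ᾱ)] = 0.161·3891.2/581.017 = 1.08 s.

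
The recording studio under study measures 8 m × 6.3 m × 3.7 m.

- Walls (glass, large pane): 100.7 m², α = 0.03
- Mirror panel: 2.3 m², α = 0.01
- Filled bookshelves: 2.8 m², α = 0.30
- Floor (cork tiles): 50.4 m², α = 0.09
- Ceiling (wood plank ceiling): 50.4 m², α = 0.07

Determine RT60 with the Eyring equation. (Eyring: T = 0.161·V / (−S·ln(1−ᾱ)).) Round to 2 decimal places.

S = Σ Sᵢ = 206.6 m².
Σ(Sᵢαᵢ) = 100.7×0.03 + 2.3×0.01 + 2.8×0.30 + 50.4×0.09 + 50.4×0.07 = 11.948.
Mean coefficient ᾱ = A/S = 0.0578.
−S·ln(1−ᾱ) = −206.6 × ln(1 − 0.0578) = 12.300.
V = 8 × 6.3 × 3.7 = 186.48 m³.
T = 0.161·V/[−S·ln(1−ᾱ)] = 0.161·186.48/12.300 = 2.44 s.

2.44 s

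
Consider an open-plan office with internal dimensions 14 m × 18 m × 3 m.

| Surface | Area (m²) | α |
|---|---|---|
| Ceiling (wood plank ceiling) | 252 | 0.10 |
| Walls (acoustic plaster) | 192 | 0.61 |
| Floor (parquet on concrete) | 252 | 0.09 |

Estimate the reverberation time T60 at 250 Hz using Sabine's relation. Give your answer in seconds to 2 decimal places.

Total absorption A = 252×0.10 + 192×0.61 + 252×0.09
  = 25.200 + 117.120 + 22.680 = 165.000 m² sabins.
Volume V = 14 × 18 × 3 = 756 m³.
Sabine: RT60 = 0.161 × 756 / 165.000 = 0.74 s.

0.74 s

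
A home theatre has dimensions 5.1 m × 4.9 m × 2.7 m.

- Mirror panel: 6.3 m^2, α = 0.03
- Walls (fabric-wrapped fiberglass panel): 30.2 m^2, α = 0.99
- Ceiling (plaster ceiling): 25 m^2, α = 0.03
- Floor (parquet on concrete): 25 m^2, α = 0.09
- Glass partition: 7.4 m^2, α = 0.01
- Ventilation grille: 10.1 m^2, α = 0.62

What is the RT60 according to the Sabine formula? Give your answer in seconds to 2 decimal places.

Summing Sᵢαᵢ: 0.189 + 29.898 + 0.750 + 2.250 + 0.074 + 6.262 → A = 39.423 sabins.
Volume V = 5.1 × 4.9 × 2.7 = 67.473 m³.
Sabine: RT60 = 0.161 × 67.473 / 39.423 = 0.28 s.

0.28 sec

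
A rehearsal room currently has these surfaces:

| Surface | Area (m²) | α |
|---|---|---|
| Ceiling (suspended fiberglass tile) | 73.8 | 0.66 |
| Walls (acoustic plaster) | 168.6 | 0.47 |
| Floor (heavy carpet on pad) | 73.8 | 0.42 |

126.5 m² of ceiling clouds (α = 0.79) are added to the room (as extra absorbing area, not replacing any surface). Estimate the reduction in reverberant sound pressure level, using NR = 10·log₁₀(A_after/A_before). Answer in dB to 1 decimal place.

2.1 dB

Summing Sᵢαᵢ: 48.708 + 79.242 + 30.996 → A_before = 158.946 sabins.
Treatment contributes 126.5·0.79 = 99.935 sabins.
A_after = 158.946 + 99.935 = 258.881 sabins.
Reduction = 10 log₁₀(A_after/A_before) = 10 log₁₀(1.6287) = 2.1 dB.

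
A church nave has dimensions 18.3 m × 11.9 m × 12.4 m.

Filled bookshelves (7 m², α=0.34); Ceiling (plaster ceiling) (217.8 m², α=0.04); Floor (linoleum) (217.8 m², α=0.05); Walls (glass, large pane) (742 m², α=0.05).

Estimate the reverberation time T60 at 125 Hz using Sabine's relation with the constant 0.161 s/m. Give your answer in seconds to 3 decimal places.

7.359 s

Total absorption A = 7×0.34 + 217.8×0.04 + 217.8×0.05 + 742×0.05
  = 2.380 + 8.712 + 10.890 + 37.100 = 59.082 m² sabins.
Room volume: 2700.348 m³.
T = 0.161 V/A = 0.161·2700.348/59.082 = 7.359 s.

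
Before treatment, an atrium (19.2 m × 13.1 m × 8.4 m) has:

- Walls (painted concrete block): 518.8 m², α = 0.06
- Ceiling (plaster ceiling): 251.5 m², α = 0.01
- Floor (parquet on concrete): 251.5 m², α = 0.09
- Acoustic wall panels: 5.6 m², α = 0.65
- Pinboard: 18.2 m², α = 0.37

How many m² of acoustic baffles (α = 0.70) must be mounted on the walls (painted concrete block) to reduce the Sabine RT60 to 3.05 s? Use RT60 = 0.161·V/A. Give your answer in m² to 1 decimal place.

Total absorption A₁ = 518.8·0.06 + 251.5·0.01 + 251.5·0.09 + 5.6·0.65 + 18.2·0.37
  = 31.128 + 2.515 + 22.635 + 3.640 + 6.734 = 66.652 m² sabins.
V = 2112.768 m³. Target absorption A₂ = 0.161 × 2112.768 / 3.05 = 111.526 sabins.
Absorption to add: 111.526 − 66.652 = 44.874 sabins.
Net gain per m²: Δα = 0.70 − 0.06 = 0.64.
Panel area = 44.874 / 0.64 = 70.1 m².

70.1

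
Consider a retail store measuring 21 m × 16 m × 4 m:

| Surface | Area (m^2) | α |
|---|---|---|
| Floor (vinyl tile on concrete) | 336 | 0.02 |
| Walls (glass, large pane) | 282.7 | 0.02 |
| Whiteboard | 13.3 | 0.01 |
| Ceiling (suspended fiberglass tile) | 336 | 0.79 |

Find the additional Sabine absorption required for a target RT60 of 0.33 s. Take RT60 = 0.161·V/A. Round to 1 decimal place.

A₁ = Σ Sᵢαᵢ = 336·0.02 + 282.7·0.02 + 13.3·0.01 + 336·0.79 = 277.947 sabins.
Target A₂ = 0.161·1344/0.33 = 655.709 sabins (V = 1344 m³).
ΔA = A₂ − A₁ = 655.709 − 277.947 = 377.8 sabins.

377.8 sabins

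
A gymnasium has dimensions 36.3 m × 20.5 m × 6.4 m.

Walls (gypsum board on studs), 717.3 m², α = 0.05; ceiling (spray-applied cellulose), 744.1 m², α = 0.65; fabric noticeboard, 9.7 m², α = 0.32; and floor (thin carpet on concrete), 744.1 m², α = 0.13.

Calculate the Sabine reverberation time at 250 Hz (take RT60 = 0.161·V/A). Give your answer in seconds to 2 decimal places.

1.24 sec

Total absorption A = 717.3×0.05 + 744.1×0.65 + 9.7×0.32 + 744.1×0.13
  = 35.865 + 483.665 + 3.104 + 96.733 = 619.367 m² sabins.
Volume V = 36.3 × 20.5 × 6.4 = 4762.56 m³.
T = 0.161 V/A = 0.161·4762.56/619.367 = 1.24 s.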